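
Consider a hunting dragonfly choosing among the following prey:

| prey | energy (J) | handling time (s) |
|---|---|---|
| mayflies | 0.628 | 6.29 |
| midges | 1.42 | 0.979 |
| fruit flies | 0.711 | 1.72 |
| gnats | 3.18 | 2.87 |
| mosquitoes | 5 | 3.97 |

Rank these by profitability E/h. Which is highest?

midges

In descending order of E/h:
midges: 1.42/0.979 = 1.45 J/s
mosquitoes: 5/3.97 = 1.26 J/s
gnats: 3.18/2.87 = 1.11 J/s
fruit flies: 0.711/1.72 = 0.413 J/s
mayflies: 0.628/6.29 = 0.0998 J/s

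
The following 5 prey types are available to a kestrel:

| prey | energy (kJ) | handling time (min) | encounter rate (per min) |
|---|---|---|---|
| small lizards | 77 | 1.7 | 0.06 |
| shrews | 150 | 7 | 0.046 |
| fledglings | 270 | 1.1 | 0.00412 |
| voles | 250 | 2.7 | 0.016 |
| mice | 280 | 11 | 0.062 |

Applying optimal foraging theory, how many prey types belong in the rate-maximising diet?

Profitabilities (E/h, kJ/min): fledglings 245, voles 92.6, small lizards 45.3, mice 25.5, shrews 21.4. Add prey in this order while the next type's profitability exceeds the intake rate on those already taken.
Rate on top 1: 1.107. voles: 92.6 > 1.107 → include.
Rate on top 2: 4.879. small lizards: 45.3 > 4.879 → include.
Rate on top 3: 8.465. mice: 25.5 > 8.465 → include.
Rate on top 4: 14.79. shrews: 21.4 > 14.79 → include.
Optimal diet: fledglings, voles, small lizards, mice, shrews — 5 of 5 types.

5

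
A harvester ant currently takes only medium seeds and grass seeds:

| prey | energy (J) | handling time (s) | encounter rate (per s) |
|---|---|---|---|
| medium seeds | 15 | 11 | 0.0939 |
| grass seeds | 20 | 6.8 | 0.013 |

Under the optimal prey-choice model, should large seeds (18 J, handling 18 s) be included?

On medium seeds and grass seeds alone, R = ΣλE/(1+Σλh) = 1.668/2.121 = 0.7865 J/s.
large seeds: E/h = 18/18 = 1 J/s.
Since 1 > R, including large seeds increases the long-run rate.

Yes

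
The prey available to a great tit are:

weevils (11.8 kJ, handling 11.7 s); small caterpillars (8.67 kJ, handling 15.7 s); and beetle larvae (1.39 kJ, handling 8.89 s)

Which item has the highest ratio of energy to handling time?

Profitability E/h (kJ/s): weevils = 11.8/11.7 = 1.01, small caterpillars = 8.67/15.7 = 0.552, beetle larvae = 1.39/8.89 = 0.156.
Ranked: weevils > small caterpillars > beetle larvae.

weevils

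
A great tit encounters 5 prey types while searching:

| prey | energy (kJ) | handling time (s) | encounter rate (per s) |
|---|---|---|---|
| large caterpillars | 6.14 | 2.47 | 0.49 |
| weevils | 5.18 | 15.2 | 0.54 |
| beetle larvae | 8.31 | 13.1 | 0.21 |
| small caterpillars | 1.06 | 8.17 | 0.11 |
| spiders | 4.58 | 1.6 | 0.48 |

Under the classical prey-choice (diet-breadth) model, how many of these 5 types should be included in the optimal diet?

Rank by E/h (kJ/s): spiders 2.86, large caterpillars 2.49, beetle larvae 0.634, weevils 0.341, small caterpillars 0.13. Include each in turn until the next type's E/h falls below the running intake rate.
Rate on top 1: 1.243. large caterpillars: 2.49 > 1.243 → include.
Rate on top 2: 1.748. beetle larvae: 0.634 < 1.748 → exclude; stop.
Optimal diet: spiders, large caterpillars — 2 of 5 types.

2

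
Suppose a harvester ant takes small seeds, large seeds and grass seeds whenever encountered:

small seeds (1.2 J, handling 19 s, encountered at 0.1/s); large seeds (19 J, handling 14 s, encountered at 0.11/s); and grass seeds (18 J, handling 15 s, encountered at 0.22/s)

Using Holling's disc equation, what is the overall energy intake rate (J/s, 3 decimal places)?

0.797 J/s

R = Σλ_iE_i / (1 + Σλ_ih_i)
Numerator: 0.1×1.2 + 0.11×19 + 0.22×18 = 6.17
Denominator: 1 + 0.1×19 + 0.11×14 + 0.22×15 = 7.74
R = 6.17/7.74 = 0.7972 J/s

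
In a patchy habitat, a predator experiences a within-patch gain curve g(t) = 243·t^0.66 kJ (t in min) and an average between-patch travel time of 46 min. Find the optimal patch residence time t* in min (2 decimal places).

89.29 min

Maximise g(t)/(T+t): set derivative to zero → g'(t)(T+t) = g(t).
g'(t) = 0.66·243·t^-0.34. Setting 0.66·243·t^-0.34 = 243·t^0.66/(46+t) gives 0.66(46+t) = t, so 0.34·t = 0.66×46.
t* = 0.66×46/0.34 = 89.29 min.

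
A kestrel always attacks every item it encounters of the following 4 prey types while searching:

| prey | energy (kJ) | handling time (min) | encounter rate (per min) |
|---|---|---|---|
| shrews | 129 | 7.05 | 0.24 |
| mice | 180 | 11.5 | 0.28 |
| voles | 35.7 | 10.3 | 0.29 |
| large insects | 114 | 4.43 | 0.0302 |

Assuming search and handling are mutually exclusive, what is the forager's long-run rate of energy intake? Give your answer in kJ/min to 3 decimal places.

R = (0.24×129 + 0.28×180 + 0.29×35.7 + 0.0302×114) / (1 + 0.24×7.05 + 0.28×11.5 + 0.29×10.3 + 0.0302×4.43) = 95.16/9.033 = 10.53 kJ/min.

10.534 kJ/min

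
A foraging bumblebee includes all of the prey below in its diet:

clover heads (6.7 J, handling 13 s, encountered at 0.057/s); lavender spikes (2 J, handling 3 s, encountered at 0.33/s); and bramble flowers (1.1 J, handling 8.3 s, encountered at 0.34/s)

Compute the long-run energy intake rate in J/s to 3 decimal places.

0.255 J/s

R = Σλ_iE_i / (1 + Σλ_ih_i)
Numerator: 0.057×6.7 + 0.33×2 + 0.34×1.1 = 1.416
Denominator: 1 + 0.057×13 + 0.33×3 + 0.34×8.3 = 5.553
R = 1.416/5.553 = 0.255 J/s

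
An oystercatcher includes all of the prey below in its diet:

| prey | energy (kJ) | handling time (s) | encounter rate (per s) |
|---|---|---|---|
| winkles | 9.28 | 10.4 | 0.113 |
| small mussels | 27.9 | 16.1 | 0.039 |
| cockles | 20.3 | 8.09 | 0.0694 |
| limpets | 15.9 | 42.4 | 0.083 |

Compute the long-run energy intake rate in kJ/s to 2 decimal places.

R = (0.113×9.28 + 0.039×27.9 + 0.0694×20.3 + 0.083×15.9) / (1 + 0.113×10.4 + 0.039×16.1 + 0.0694×8.09 + 0.083×42.4) = 4.865/6.884 = 0.7068 kJ/s.

0.71 kJ/s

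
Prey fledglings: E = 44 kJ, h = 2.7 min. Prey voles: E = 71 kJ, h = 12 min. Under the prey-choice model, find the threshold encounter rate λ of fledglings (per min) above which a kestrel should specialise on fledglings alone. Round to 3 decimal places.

0.211 per min

Drop voles once their profitability E₂/h₂ falls below the rate achievable on fledglings alone: E₂/h₂ = λE₁/(1 + λh₁).
Solve for λ: λE₁h₂ = E₂(1 + λh₁) → λ(E₁h₂ − E₂h₁) = E₂ → λ = E₂/(E₁h₂ − E₂h₁).
λ = 71/(44×12 − 71×2.7) = 71/336.3 = 0.2111 per min.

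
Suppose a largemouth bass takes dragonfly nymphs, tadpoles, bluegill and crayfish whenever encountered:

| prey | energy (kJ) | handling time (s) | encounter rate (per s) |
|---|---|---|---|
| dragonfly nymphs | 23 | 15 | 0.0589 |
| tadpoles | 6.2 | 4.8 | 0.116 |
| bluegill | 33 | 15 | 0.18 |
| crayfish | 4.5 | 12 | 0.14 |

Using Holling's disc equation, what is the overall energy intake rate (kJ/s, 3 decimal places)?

1.267 kJ/s

R = (0.0589×23 + 0.116×6.2 + 0.18×33 + 0.14×4.5) / (1 + 0.0589×15 + 0.116×4.8 + 0.18×15 + 0.14×12) = 8.644/6.82 = 1.267 kJ/s.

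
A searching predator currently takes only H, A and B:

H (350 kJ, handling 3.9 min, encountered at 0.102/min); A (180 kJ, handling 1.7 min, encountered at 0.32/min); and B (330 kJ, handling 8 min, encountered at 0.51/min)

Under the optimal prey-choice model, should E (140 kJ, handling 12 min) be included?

Current rate: (0.102×350 + 0.32×180 + 0.51×330)/(1 + 0.102×3.9 + 0.32×1.7 + 0.51×8) = 43.44 kJ/min.
E: E/h = 140/12 = 11.67 kJ/min.
11.67 < 43.44, so adding E would lower the average — exclude it.

No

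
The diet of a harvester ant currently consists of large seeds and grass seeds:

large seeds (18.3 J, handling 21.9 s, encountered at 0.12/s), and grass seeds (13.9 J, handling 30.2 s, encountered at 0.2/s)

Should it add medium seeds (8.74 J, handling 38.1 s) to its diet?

Current rate: (0.12×18.3 + 0.2×13.9)/(1 + 0.12×21.9 + 0.2×30.2) = 0.5147 J/s.
medium seeds: E/h = 8.74/38.1 = 0.2294 J/s.
Since 0.2294 < R, time spent handling medium seeds is better spent searching.

No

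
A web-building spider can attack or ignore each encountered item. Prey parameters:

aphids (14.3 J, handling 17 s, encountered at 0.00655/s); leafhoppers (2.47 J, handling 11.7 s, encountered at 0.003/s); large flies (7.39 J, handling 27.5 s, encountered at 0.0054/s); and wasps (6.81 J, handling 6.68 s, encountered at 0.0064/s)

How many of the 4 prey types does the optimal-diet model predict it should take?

4

E/h in descending order: wasps 1.02, aphids 0.841, large flies 0.269, leafhoppers 0.211 J/s. The optimal diet is the largest prefix of this list for which every included type satisfies E_i/h_i > R on the types above it.
Rate on top 1: 0.0418. aphids: 0.841 > 0.0418 → include.
Rate on top 2: 0.1189. large flies: 0.269 > 0.1189 → include.
Rate on top 3: 0.136. leafhoppers: 0.211 > 0.136 → include.
Optimal diet: wasps, aphids, large flies, leafhoppers — 4 of 4 types.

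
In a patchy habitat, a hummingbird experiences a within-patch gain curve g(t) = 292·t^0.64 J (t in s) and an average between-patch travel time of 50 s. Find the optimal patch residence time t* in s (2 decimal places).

By the marginal value theorem, leave when the instantaneous gain rate g'(t) equals the habitat-wide average g(t)/(T + t).
g'(t) = 0.64·292·t^-0.36. Setting 0.64·292·t^-0.36 = 292·t^0.64/(50+t) gives 0.64(50+t) = t, so 0.36·t = 0.64×50.
t* = 0.64×50/0.36 = 88.89 s.

88.89 s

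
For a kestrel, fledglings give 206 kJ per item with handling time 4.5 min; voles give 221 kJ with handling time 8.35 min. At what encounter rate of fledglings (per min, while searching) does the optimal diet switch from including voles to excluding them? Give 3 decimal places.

At the threshold, the rate on fledglings alone equals the profitability of voles: λ·206/(1 + λ·4.5) = 221/8.35 = 26.47.
Rearranging, λ(206 − 26.47×4.5) = 26.47, so λ = 26.47/86.9 = 0.3046 per min.

0.305 per min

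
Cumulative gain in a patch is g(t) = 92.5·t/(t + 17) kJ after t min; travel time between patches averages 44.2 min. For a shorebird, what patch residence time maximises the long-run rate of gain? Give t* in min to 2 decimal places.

27.41 min

Optimal t* satisfies g'(t*) = g(t*)/(T + t*).
g'(t) = 92.5·17/(t + 17)². Setting 92.5·17/(t+17)² = 92.5t/[(t+17)(44.2+t)] gives 17(44.2+t) = t(t+17), so t² = 17×44.2 = 751.4.
t* = √751.4 = 27.41 min.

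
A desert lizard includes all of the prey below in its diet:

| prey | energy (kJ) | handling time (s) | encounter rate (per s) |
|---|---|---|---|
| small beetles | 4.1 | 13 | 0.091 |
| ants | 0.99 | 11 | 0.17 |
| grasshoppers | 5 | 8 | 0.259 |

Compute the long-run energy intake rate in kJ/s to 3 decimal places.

0.300 kJ/s

Energy encountered per unit search time: 0.091×4.1 + 0.17×0.99 + 0.259×5 = 1.836 kJ/s.
Handling time per unit search time: 0.091×13 + 0.17×11 + 0.259×8 = 5.125.
Rate = 1.836/(1 + 5.125) = 0.2998 kJ/s.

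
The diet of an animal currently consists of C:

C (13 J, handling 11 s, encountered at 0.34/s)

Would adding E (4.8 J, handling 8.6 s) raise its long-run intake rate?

No

Current rate: (0.34×13)/(1 + 0.34×11) = 0.9325 J/s.
E: E/h = 4.8/8.6 = 0.5581 J/s.
0.5581 < 0.9325, so adding E would lower the average — exclude it.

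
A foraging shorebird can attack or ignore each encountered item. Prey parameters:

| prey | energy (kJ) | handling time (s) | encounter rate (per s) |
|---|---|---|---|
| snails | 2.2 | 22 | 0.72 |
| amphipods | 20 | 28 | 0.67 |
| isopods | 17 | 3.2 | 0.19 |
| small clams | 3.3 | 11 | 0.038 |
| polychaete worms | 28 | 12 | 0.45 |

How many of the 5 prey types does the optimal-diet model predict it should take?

2

Profitabilities (E/h, kJ/s): isopods 5.31, polychaete worms 2.33, amphipods 0.714, small clams 0.3, snails 0.1. Add prey in this order while the next type's profitability exceeds the intake rate on those already taken.
Rate on top 1: 2.009. polychaete worms: 2.33 > 2.009 → include.
Rate on top 2: 2.259. amphipods: 0.714 < 2.259 → exclude; stop.
Optimal diet: isopods, polychaete worms — 2 of 5 types.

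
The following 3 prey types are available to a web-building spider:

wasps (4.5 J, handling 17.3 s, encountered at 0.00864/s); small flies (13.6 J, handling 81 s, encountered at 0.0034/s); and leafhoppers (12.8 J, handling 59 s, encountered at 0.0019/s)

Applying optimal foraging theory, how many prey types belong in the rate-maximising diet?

E/h in descending order: wasps 0.26, leafhoppers 0.217, small flies 0.168 J/s. The optimal diet is the largest prefix of this list for which every included type satisfies E_i/h_i > R on the types above it.
Rate on top 1: 0.03382. leafhoppers: 0.217 > 0.03382 → include.
Rate on top 2: 0.0501. small flies: 0.168 > 0.0501 → include.
Optimal diet: wasps, leafhoppers, small flies — 3 of 3 types.

3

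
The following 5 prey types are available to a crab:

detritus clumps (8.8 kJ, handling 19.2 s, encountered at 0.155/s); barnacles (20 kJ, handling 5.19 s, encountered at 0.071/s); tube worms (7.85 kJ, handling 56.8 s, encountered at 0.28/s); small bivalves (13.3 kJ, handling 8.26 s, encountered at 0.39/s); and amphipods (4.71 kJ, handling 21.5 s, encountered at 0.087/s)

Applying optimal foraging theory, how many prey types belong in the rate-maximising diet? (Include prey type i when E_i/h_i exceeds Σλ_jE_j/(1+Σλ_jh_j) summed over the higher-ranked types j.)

2

Profitabilities (E/h, kJ/s): barnacles 3.85, small bivalves 1.61, detritus clumps 0.458, amphipods 0.219, tube worms 0.138. Add prey in this order while the next type's profitability exceeds the intake rate on those already taken.
Rate on top 1: 1.038. small bivalves: 1.61 > 1.038 → include.
Rate on top 2: 1.439. detritus clumps: 0.458 < 1.439 → exclude; stop.
Optimal diet: barnacles, small bivalves — 2 of 5 types.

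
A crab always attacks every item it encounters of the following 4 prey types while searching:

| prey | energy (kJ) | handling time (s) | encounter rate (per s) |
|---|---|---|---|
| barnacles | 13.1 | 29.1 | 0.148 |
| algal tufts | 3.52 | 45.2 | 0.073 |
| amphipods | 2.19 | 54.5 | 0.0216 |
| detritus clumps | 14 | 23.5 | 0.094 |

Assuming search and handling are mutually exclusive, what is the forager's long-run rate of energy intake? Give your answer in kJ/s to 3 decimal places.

R = (0.148×13.1 + 0.073×3.52 + 0.0216×2.19 + 0.094×14) / (1 + 0.148×29.1 + 0.073×45.2 + 0.0216×54.5 + 0.094×23.5) = 3.559/11.99 = 0.2968 kJ/s.

0.297 kJ/s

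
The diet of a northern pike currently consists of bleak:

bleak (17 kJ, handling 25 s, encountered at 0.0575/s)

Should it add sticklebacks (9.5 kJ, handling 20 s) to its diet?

Yes

Current rate: (0.0575×17)/(1 + 0.0575×25) = 0.401 kJ/s.
Profitability of sticklebacks: 9.5/20 = 0.475 kJ/s.
0.475 > 0.401, so adding sticklebacks raises the average — include it.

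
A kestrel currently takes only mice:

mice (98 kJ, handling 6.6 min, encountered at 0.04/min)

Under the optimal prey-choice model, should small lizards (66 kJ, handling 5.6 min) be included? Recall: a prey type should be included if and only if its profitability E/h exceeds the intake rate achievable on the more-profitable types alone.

Intake rate on the current diet: R = (0.04×98) / (1 + 0.04×6.6) = 3.92/1.264 = 3.101 kJ/min.
Profitability of small lizards: 66/5.6 = 11.79 kJ/min.
Since 11.79 > R, including small lizards increases the long-run rate.

Yes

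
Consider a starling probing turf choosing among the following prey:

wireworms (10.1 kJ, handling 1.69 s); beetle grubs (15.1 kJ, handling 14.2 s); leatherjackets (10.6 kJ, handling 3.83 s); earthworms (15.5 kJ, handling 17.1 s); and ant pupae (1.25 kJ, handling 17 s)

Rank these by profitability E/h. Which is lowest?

Profitability E/h (kJ/s): wireworms = 10.1/1.69 = 5.98, beetle grubs = 15.1/14.2 = 1.06, leatherjackets = 10.6/3.83 = 2.77, earthworms = 15.5/17.1 = 0.906, ant pupae = 1.25/17 = 0.0735.
Ranked: wireworms > leatherjackets > beetle grubs > earthworms > ant pupae.

ant pupae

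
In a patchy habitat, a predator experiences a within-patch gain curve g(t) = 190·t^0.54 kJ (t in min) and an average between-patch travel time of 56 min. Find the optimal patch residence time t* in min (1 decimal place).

65.7 min

Maximise g(t)/(T+t): set derivative to zero → g'(t)(T+t) = g(t).
g'(t) = 0.54·190·t^-0.46. Setting 0.54·190·t^-0.46 = 190·t^0.54/(56+t) gives 0.54(56+t) = t, so 0.46·t = 0.54×56.
t* = 0.54×56/0.46 = 65.74 min.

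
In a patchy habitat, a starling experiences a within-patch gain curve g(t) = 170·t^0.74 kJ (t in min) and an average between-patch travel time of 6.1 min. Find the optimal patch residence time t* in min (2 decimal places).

Maximise g(t)/(T+t): set derivative to zero → g'(t)(T+t) = g(t).
g'(t) = 0.74·170·t^-0.26. Setting 0.74·170·t^-0.26 = 170·t^0.74/(6.1+t) gives 0.74(6.1+t) = t, so 0.26·t = 0.74×6.1.
t* = 0.74×6.1/0.26 = 17.36 min.

17.36 min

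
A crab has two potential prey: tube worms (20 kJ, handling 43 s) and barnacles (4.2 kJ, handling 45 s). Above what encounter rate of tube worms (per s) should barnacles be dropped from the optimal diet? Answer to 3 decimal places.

Drop barnacles once their profitability E₂/h₂ falls below the rate achievable on tube worms alone: E₂/h₂ = λE₁/(1 + λh₁).
Solve for λ: λE₁h₂ = E₂(1 + λh₁) → λ(E₁h₂ − E₂h₁) = E₂ → λ = E₂/(E₁h₂ − E₂h₁).
λ = 4.2/(20×45 − 4.2×43) = 4.2/719.4 = 0.005838 per s.

0.006 per s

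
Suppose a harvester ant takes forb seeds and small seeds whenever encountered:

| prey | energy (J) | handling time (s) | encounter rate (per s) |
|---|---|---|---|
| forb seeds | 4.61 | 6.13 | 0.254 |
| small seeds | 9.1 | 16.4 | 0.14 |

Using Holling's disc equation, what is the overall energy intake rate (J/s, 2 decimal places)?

0.50 J/s

Energy encountered per unit search time: 0.254×4.61 + 0.14×9.1 = 2.445 J/s.
Handling time per unit search time: 0.254×6.13 + 0.14×16.4 = 3.853.
Rate = 2.445/(1 + 3.853) = 0.5038 J/s.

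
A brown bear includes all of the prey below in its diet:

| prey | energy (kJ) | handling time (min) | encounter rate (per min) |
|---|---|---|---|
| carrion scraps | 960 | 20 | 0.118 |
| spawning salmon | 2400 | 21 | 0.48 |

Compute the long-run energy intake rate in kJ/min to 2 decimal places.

Energy encountered per unit search time: 0.118×960 + 0.48×2400 = 1265 kJ/min.
Handling time per unit search time: 0.118×20 + 0.48×21 = 12.44.
Rate = 1265/(1 + 12.44) = 94.14 kJ/min.

94.14 kJ/min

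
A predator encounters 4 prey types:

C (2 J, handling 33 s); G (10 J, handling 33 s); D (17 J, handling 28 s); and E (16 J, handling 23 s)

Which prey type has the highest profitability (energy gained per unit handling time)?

In descending order of E/h:
E: 16/23 = 0.696 J/s
D: 17/28 = 0.607 J/s
G: 10/33 = 0.303 J/s
C: 2/33 = 0.0606 J/s

E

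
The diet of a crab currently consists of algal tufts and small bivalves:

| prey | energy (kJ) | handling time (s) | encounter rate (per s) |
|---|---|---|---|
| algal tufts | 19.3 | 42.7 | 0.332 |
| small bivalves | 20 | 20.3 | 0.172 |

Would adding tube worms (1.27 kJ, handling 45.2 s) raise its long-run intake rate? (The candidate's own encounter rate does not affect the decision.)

Current rate: (0.332×19.3 + 0.172×20)/(1 + 0.332×42.7 + 0.172×20.3) = 0.5275 kJ/s.
tube worms: E/h = 1.27/45.2 = 0.0281 kJ/s.
0.0281 < 0.5275, so adding tube worms would lower the average — exclude it.

No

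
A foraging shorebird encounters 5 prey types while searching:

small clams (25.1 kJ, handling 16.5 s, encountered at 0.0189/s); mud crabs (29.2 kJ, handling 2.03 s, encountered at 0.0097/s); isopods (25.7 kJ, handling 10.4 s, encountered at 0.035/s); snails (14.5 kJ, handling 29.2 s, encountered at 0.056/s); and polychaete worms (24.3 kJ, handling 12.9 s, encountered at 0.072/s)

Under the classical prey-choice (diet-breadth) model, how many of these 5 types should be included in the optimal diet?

4

Profitabilities (E/h, kJ/s): mud crabs 14.4, isopods 2.47, polychaete worms 1.88, small clams 1.52, snails 0.497. Add prey in this order while the next type's profitability exceeds the intake rate on those already taken.
Rate on top 1: 0.2778. isopods: 2.47 > 0.2778 → include.
Rate on top 2: 0.8548. polychaete worms: 1.88 > 0.8548 → include.
Rate on top 3: 1.268. small clams: 1.52 > 1.268 → include.
Rate on top 4: 1.298. snails: 0.497 < 1.298 → exclude; stop.
Optimal diet: mud crabs, isopods, polychaete worms, small clams — 4 of 5 types.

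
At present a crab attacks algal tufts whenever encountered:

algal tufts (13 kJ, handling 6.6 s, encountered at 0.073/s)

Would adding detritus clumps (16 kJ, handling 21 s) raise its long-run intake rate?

Current rate: (0.073×13)/(1 + 0.073×6.6) = 0.6404 kJ/s.
Profitability of detritus clumps: 16/21 = 0.7619 kJ/s.
0.7619 > 0.6404, so adding detritus clumps raises the average — include it.

Yes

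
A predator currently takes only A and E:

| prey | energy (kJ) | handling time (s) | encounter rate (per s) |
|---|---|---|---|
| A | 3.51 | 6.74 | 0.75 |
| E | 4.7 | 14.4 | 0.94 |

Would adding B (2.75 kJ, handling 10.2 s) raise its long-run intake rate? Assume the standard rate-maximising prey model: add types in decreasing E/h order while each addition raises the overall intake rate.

Intake rate on the current diet: R = (0.75×3.51 + 0.94×4.7) / (1 + 0.75×6.74 + 0.94×14.4) = 7.05/19.59 = 0.3599 kJ/s.
Profitability of B: 2.75/10.2 = 0.2696 kJ/s.
0.2696 < 0.3599, so adding B would lower the average — exclude it.

No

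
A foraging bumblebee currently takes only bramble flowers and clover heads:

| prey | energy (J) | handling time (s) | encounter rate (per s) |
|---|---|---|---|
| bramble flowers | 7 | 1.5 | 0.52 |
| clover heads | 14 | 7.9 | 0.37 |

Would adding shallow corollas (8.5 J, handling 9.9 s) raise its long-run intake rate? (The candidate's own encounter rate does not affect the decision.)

Intake rate on the current diet: R = (0.52×7 + 0.37×14) / (1 + 0.52×1.5 + 0.37×7.9) = 8.82/4.703 = 1.875 J/s.
Profitability of shallow corollas: 8.5/9.9 = 0.8586 J/s.
0.8586 < 1.875, so adding shallow corollas would lower the average — exclude it.

No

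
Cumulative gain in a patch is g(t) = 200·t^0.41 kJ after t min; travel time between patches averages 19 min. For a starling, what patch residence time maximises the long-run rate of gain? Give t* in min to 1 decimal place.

13.2 min

Maximise g(t)/(T+t): set derivative to zero → g'(t)(T+t) = g(t).
g'(t) = 0.41·200·t^-0.59. Setting 0.41·200·t^-0.59 = 200·t^0.41/(19+t) gives 0.41(19+t) = t, so 0.59·t = 0.41×19.
t* = 0.41×19/0.59 = 13.2 min.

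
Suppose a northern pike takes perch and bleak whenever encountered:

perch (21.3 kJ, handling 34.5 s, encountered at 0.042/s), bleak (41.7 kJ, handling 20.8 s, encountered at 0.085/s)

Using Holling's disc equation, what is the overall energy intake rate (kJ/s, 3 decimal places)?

R = Σλ_iE_i / (1 + Σλ_ih_i)
Numerator: 0.042×21.3 + 0.085×41.7 = 4.439
Denominator: 1 + 0.042×34.5 + 0.085×20.8 = 4.217
R = 4.439/4.217 = 1.053 kJ/s

1.053 kJ/s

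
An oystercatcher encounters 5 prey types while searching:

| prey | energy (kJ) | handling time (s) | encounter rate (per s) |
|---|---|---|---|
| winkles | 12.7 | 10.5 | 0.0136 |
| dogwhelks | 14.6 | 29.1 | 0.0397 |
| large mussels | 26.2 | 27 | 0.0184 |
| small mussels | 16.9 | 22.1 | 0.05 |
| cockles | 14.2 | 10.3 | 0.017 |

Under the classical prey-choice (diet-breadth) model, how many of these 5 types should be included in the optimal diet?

4

E/h in descending order: cockles 1.38, winkles 1.21, large mussels 0.97, small mussels 0.765, dogwhelks 0.502 kJ/s. The optimal diet is the largest prefix of this list for which every included type satisfies E_i/h_i > R on the types above it.
Rate on top 1: 0.2054. winkles: 1.21 > 0.2054 → include.
Rate on top 2: 0.3142. large mussels: 0.97 > 0.3142 → include.
Rate on top 3: 0.4939. small mussels: 0.765 > 0.4939 → include.
Rate on top 4: 0.5964. dogwhelks: 0.502 < 0.5964 → exclude; stop.
Optimal diet: cockles, winkles, large mussels, small mussels — 4 of 5 types.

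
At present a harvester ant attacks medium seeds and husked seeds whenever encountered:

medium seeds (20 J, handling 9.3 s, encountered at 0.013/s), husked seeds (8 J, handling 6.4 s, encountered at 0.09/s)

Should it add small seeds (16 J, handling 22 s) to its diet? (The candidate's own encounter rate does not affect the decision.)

Intake rate on the current diet: R = (0.013×20 + 0.09×8) / (1 + 0.013×9.3 + 0.09×6.4) = 0.98/1.697 = 0.5775 J/s.
small seeds: E/h = 16/22 = 0.7273 J/s.
0.7273 > 0.5775, so adding small seeds raises the average — include it.

Yes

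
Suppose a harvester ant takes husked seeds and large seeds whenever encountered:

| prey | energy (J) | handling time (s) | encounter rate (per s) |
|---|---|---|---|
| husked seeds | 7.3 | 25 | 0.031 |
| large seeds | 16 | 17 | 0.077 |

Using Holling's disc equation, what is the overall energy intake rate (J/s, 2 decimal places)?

R = Σλ_iE_i / (1 + Σλ_ih_i)
Numerator: 0.031×7.3 + 0.077×16 = 1.458
Denominator: 1 + 0.031×25 + 0.077×17 = 3.084
R = 1.458/3.084 = 0.4729 J/s

0.47 J/s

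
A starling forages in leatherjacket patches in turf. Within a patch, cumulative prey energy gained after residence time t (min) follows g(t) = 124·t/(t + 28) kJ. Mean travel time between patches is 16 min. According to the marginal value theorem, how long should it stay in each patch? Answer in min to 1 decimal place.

Optimal t* satisfies g'(t*) = g(t*)/(T + t*).
g'(t) = 124·28/(t + 28)². Setting 124·28/(t+28)² = 124t/[(t+28)(16+t)] gives 28(16+t) = t(t+28), so t² = 28×16 = 448.
t* = √448 = 21.17 min.

21.2 min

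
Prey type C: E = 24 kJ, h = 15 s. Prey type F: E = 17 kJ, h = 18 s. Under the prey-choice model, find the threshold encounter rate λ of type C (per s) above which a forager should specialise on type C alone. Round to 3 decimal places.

The zero-one rule: include type F iff E₂/h₂ > λE₁/(1+λh₁). Equality gives the switch point.
λE₁h₂ = E₂ + λE₂h₁ ⇒ λ = E₂/(E₁h₂ − E₂h₁) = 17/(432 − 255) = 0.09605 per s.

0.096 per s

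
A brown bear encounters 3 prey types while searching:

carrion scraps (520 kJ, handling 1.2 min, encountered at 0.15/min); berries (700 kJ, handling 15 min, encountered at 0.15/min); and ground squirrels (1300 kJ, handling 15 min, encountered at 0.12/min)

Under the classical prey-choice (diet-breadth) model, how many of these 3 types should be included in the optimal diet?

Profitabilities (E/h, kJ/min): carrion scraps 433, ground squirrels 86.7, berries 46.7. Add prey in this order while the next type's profitability exceeds the intake rate on those already taken.
Rate on top 1: 66.1. ground squirrels: 86.7 > 66.1 → include.
Rate on top 2: 78.52. berries: 46.7 < 78.52 → exclude; stop.
Optimal diet: carrion scraps, ground squirrels — 2 of 3 types.

2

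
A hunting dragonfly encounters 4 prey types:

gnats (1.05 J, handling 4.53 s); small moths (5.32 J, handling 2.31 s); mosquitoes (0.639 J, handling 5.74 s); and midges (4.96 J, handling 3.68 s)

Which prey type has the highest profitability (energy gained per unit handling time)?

In descending order of E/h:
small moths: 5.32/2.31 = 2.3 J/s
midges: 4.96/3.68 = 1.35 J/s
gnats: 1.05/4.53 = 0.232 J/s
mosquitoes: 0.639/5.74 = 0.111 J/s

small moths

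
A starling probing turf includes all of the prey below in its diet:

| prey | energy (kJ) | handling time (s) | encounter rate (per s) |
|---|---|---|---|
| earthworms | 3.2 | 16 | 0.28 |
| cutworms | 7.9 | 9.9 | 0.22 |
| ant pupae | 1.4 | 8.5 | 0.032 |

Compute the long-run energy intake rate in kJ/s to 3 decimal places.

0.338 kJ/s

R = Σλ_iE_i / (1 + Σλ_ih_i)
Numerator: 0.28×3.2 + 0.22×7.9 + 0.032×1.4 = 2.679
Denominator: 1 + 0.28×16 + 0.22×9.9 + 0.032×8.5 = 7.93
R = 2.679/7.93 = 0.3378 kJ/s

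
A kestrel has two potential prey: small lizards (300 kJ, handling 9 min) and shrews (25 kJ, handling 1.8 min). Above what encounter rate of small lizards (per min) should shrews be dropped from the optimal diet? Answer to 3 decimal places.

0.079 per min

At the threshold, the rate on small lizards alone equals the profitability of shrews: λ·300/(1 + λ·9) = 25/1.8 = 13.89.
Rearranging, λ(300 − 13.89×9) = 13.89, so λ = 13.89/175 = 0.07937 per min.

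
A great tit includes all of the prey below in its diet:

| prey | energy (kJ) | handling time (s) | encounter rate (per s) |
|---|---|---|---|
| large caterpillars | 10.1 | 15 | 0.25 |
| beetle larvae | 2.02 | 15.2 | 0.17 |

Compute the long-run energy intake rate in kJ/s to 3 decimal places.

Energy encountered per unit search time: 0.25×10.1 + 0.17×2.02 = 2.868 kJ/s.
Handling time per unit search time: 0.25×15 + 0.17×15.2 = 6.334.
Rate = 2.868/(1 + 6.334) = 0.3911 kJ/s.

0.391 kJ/s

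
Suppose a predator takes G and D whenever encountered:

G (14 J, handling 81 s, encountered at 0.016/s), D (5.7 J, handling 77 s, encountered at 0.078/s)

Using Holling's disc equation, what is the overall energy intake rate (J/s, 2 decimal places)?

R = (0.016×14 + 0.078×5.7) / (1 + 0.016×81 + 0.078×77) = 0.6686/8.302 = 0.08053 J/s.

0.08 J/s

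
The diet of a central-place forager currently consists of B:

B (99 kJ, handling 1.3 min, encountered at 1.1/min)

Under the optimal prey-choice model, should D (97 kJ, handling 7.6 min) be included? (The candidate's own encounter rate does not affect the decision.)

On B alone, R = ΣλE/(1+Σλh) = 108.9/2.43 = 44.81 kJ/min.
Profitability of D: 97/7.6 = 12.76 kJ/min.
Since 12.76 < R, time spent handling D is better spent searching.

No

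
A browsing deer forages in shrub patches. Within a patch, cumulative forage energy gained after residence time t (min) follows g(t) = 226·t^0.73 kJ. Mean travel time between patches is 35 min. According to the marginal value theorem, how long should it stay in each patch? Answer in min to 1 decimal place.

By the marginal value theorem, leave when the instantaneous gain rate g'(t) equals the habitat-wide average g(t)/(T + t).
g'(t) = 0.73·226·t^-0.27. Setting 0.73·226·t^-0.27 = 226·t^0.73/(35+t) gives 0.73(35+t) = t, so 0.27·t = 0.73×35.
t* = 0.73×35/0.27 = 94.63 min.

94.6 min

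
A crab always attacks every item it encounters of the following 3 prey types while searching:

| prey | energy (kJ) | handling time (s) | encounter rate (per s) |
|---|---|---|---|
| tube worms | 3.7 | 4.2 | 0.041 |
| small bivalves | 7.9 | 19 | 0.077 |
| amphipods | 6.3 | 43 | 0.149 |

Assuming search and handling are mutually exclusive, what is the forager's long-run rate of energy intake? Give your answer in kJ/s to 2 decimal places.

0.19 kJ/s

Energy encountered per unit search time: 0.041×3.7 + 0.077×7.9 + 0.149×6.3 = 1.699 kJ/s.
Handling time per unit search time: 0.041×4.2 + 0.077×19 + 0.149×43 = 8.042.
Rate = 1.699/(1 + 8.042) = 0.1879 kJ/s.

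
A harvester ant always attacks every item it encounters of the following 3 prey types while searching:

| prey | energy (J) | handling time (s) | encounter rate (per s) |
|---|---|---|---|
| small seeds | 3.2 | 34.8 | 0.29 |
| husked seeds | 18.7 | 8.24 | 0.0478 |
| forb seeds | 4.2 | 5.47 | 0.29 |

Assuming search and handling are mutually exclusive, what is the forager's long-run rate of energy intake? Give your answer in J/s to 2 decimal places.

0.23 J/s

R = Σλ_iE_i / (1 + Σλ_ih_i)
Numerator: 0.29×3.2 + 0.0478×18.7 + 0.29×4.2 = 3.04
Denominator: 1 + 0.29×34.8 + 0.0478×8.24 + 0.29×5.47 = 13.07
R = 3.04/13.07 = 0.2325 J/s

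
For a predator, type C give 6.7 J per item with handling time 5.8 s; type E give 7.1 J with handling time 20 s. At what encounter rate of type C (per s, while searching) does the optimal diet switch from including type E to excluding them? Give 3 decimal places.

Drop type E once their profitability E₂/h₂ falls below the rate achievable on type C alone: E₂/h₂ = λE₁/(1 + λh₁).
Solve for λ: λE₁h₂ = E₂(1 + λh₁) → λ(E₁h₂ − E₂h₁) = E₂ → λ = E₂/(E₁h₂ − E₂h₁).
λ = 7.1/(6.7×20 − 7.1×5.8) = 7.1/92.82 = 0.07649 per s.

0.076 per s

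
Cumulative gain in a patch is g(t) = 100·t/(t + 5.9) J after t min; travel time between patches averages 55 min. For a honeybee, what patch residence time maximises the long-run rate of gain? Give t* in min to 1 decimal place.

Maximise g(t)/(T+t): set derivative to zero → g'(t)(T+t) = g(t).
g'(t) = 100·5.9/(t + 5.9)². Setting 100·5.9/(t+5.9)² = 100t/[(t+5.9)(55+t)] gives 5.9(55+t) = t(t+5.9), so t² = 5.9×55 = 324.5.
t* = √324.5 = 18.01 min.

18.0 min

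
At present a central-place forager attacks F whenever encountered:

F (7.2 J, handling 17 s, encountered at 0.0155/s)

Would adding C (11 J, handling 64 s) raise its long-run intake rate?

Yes

Current rate: (0.0155×7.2)/(1 + 0.0155×17) = 0.08833 J/s.
C: E/h = 11/64 = 0.1719 J/s.
Since 0.1719 > R, including C increases the long-run rate.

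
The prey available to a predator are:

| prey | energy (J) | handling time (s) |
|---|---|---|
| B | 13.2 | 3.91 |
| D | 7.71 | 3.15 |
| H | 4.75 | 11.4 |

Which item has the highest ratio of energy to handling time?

In descending order of E/h:
B: 13.2/3.91 = 3.38 J/s
D: 7.71/3.15 = 2.45 J/s
H: 4.75/11.4 = 0.417 J/s

B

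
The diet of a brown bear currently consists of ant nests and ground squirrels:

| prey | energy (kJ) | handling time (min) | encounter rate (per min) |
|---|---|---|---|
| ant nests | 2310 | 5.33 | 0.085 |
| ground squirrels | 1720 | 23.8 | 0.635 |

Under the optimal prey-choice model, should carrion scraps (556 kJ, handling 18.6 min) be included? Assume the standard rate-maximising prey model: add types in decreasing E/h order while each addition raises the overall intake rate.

No

Current rate: (0.085×2310 + 0.635×1720)/(1 + 0.085×5.33 + 0.635×23.8) = 77.78 kJ/min.
carrion scraps: E/h = 556/18.6 = 29.89 kJ/min.
Since 29.89 < R, time spent handling carrion scraps is better spent searching.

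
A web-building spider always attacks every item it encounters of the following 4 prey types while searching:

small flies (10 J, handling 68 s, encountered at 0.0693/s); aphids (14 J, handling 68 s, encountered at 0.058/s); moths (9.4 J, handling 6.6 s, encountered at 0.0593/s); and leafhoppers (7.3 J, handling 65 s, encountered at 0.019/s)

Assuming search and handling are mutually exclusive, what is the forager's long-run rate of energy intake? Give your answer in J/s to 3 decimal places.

Energy encountered per unit search time: 0.0693×10 + 0.058×14 + 0.0593×9.4 + 0.019×7.3 = 2.201 J/s.
Handling time per unit search time: 0.0693×68 + 0.058×68 + 0.0593×6.6 + 0.019×65 = 10.28.
Rate = 2.201/(1 + 10.28) = 0.1951 J/s.

0.195 J/s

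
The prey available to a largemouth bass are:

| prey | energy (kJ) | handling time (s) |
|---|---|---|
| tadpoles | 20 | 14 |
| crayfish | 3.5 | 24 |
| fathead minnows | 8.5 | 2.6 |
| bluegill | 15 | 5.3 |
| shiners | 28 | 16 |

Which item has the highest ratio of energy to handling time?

In descending order of E/h:
fathead minnows: 8.5/2.6 = 3.27 kJ/s
bluegill: 15/5.3 = 2.83 kJ/s
shiners: 28/16 = 1.75 kJ/s
tadpoles: 20/14 = 1.43 kJ/s
crayfish: 3.5/24 = 0.146 kJ/s

fathead minnows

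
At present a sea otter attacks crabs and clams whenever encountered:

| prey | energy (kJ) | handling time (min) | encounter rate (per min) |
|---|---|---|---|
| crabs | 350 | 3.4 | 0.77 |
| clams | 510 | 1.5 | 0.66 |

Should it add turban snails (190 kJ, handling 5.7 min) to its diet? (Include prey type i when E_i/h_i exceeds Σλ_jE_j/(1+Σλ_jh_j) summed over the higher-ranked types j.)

On crabs and clams alone, R = ΣλE/(1+Σλh) = 606.1/4.608 = 131.5 kJ/min.
turban snails: E/h = 190/5.7 = 33.33 kJ/min.
Since 33.33 < R, time spent handling turban snails is better spent searching.

No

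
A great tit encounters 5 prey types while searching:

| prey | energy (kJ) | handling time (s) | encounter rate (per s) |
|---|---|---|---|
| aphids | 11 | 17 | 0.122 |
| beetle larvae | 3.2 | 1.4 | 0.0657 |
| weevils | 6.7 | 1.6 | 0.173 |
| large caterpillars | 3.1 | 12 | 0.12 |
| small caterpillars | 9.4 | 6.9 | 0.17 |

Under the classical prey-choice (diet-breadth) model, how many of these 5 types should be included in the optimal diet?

3

Rank by E/h (kJ/s): weevils 4.19, beetle larvae 2.29, small caterpillars 1.36, aphids 0.647, large caterpillars 0.258. Include each in turn until the next type's E/h falls below the running intake rate.
Rate on top 1: 0.9078. beetle larvae: 2.29 > 0.9078 → include.
Rate on top 2: 1. small caterpillars: 1.36 > 1 → include.
Rate on top 3: 1.167. aphids: 0.647 < 1.167 → exclude; stop.
Optimal diet: weevils, beetle larvae, small caterpillars — 3 of 5 types.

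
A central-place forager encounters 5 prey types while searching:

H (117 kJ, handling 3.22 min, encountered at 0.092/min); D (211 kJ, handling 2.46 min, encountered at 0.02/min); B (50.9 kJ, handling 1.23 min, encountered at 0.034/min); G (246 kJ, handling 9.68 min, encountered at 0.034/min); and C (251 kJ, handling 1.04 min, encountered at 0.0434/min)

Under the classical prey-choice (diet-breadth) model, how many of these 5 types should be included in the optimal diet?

Rank by E/h (kJ/min): C 241, D 85.8, B 41.4, H 36.3, G 25.4. Include each in turn until the next type's E/h falls below the running intake rate.
Rate on top 1: 10.42. D: 85.8 > 10.42 → include.
Rate on top 2: 13.81. B: 41.4 > 13.81 → include.
Rate on top 3: 14.83. H: 36.3 > 14.83 → include.
Rate on top 4: 19.27. G: 25.4 > 19.27 → include.
Optimal diet: C, D, B, H, G — 5 of 5 types.

5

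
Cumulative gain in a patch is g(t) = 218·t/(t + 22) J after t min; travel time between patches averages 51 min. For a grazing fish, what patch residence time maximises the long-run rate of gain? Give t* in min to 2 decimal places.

Optimal t* satisfies g'(t*) = g(t*)/(T + t*).
g'(t) = 218·22/(t + 22)². Setting 218·22/(t+22)² = 218t/[(t+22)(51+t)] gives 22(51+t) = t(t+22), so t² = 22×51 = 1122.
t* = √1122 = 33.5 min.

33.50 min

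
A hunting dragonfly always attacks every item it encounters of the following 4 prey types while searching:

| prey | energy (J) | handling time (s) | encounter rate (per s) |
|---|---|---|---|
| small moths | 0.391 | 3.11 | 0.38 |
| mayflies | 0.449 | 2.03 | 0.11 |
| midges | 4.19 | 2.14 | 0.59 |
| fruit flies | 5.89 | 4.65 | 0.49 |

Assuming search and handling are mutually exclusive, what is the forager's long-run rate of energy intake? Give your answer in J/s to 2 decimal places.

0.93 J/s

R = (0.38×0.391 + 0.11×0.449 + 0.59×4.19 + 0.49×5.89) / (1 + 0.38×3.11 + 0.11×2.03 + 0.59×2.14 + 0.49×4.65) = 5.556/5.946 = 0.9344 J/s.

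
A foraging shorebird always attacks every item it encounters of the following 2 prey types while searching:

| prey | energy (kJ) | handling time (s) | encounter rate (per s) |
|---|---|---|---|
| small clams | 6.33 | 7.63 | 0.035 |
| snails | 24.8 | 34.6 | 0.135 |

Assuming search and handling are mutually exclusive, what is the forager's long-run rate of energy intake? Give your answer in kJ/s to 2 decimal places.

0.60 kJ/s

R = (0.035×6.33 + 0.135×24.8) / (1 + 0.035×7.63 + 0.135×34.6) = 3.57/5.938 = 0.6011 kJ/s.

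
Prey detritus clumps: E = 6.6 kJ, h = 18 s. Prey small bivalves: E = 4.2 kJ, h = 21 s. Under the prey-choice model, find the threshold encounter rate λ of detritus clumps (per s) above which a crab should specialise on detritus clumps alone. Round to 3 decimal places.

0.067 per s

At the threshold, the rate on detritus clumps alone equals the profitability of small bivalves: λ·6.6/(1 + λ·18) = 4.2/21 = 0.2.
Rearranging, λ(6.6 − 0.2×18) = 0.2, so λ = 0.2/3 = 0.06667 per s.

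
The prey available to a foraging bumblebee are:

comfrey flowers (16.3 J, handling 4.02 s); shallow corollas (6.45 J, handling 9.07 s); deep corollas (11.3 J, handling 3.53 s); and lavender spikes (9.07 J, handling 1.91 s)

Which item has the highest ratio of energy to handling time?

lavender spikes

In descending order of E/h:
lavender spikes: 9.07/1.91 = 4.75 J/s
comfrey flowers: 16.3/4.02 = 4.05 J/s
deep corollas: 11.3/3.53 = 3.2 J/s
shallow corollas: 6.45/9.07 = 0.711 J/s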